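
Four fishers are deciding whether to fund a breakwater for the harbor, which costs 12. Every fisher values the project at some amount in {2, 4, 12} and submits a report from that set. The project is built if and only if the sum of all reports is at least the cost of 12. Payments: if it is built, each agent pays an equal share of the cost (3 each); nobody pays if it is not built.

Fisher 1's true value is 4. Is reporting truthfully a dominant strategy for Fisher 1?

No

Consider the case where Fisher 2 reports 2, Fisher 3 reports 2 and Fisher 4 reports 2.
Truthful report 4: project not built, utility 0.
Report 12 instead: project built, pays 3, utility 4 - 3 = 1.
Since 1 > 0, reporting 12 is strictly better here, so truthful reporting is not dominant.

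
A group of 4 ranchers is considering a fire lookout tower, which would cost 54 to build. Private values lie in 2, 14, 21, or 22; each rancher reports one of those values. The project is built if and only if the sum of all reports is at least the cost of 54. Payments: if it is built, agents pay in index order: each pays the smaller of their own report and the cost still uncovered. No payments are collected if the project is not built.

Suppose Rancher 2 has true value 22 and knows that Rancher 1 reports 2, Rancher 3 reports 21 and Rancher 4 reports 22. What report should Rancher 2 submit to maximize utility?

Report 2: project not built, utility 0.
Report 14: project built, pays 14, utility 22 - 14 = 8.
Report 21: project built, pays 21, utility 22 - 21 = 1.
Report 22: project built, pays 22, utility 22 - 22 = 0.
The best choice is 14 with utility 8.

14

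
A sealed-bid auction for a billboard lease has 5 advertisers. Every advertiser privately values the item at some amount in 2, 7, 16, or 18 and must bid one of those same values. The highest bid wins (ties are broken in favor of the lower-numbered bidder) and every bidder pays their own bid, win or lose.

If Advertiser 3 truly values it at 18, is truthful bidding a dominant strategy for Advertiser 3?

No

Consider the case where Advertiser 1 bids 2, Advertiser 2 bids 2, Advertiser 4 bids 2 and Advertiser 5 bids 2.
Truthful bid 18: wins, pays 18, utility 18 - 18 = 0.
Bid 7 instead: wins, pays 7, utility 18 - 7 = 11.
Since 11 > 0, bidding 7 is strictly better here, so truthful bidding is not dominant.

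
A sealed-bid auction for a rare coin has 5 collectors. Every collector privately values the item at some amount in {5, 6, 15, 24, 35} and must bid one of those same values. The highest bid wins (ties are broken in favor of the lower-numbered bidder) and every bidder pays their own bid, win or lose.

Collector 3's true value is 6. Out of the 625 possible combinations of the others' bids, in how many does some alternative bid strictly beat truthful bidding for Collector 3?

Others bid (5, 5, 5, 15): truth gives -6; bid 5 gives -5 > -6. Violating.
Others bid (5, 5, 5, 24): truth gives -6; bid 5 gives -5 > -6. Violating.
Others bid (5, 5, 5, 35): truth gives -6; bid 5 gives -5 > -6. Violating.
Others bid (5, 5, 6, 15): truth gives -6; bid 5 gives -5 > -6. Violating.
Others bid (5, 5, 5, 5): truth gives 0; no alternative beats it.
Others bid (5, 5, 5, 6): truth gives 0; no alternative beats it.
(Checking all 625 profiles: 621 have a profitable deviation, 4 do not.)

621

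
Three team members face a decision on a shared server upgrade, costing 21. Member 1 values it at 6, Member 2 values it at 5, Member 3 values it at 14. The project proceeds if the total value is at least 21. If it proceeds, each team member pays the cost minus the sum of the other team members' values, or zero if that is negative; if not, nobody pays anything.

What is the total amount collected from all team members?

Total value 25 ≥ cost 21, so it is built.
Member 1: others sum to 19; max(0, 21 - 19) = 2.
Member 2: others sum to 20; max(0, 21 - 20) = 1.
Member 3: others sum to 11; max(0, 21 - 11) = 10.
Total collected = 2 + 1 + 10 = 13.

13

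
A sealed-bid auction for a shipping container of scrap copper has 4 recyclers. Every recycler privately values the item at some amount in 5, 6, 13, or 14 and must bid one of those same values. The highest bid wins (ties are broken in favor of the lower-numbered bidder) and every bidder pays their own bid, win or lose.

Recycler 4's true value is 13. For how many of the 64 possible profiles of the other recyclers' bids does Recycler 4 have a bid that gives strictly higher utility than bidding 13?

Others bid (5, 5, 5): truth gives 0; bid 6 gives 7 > 0. Violating.
Others bid (5, 5, 13): truth gives -13; bid 14 gives -1 > -13. Violating.
Others bid (5, 5, 14): truth gives -13; bid 5 gives -5 > -13. Violating.
Others bid (5, 6, 13): truth gives -13; bid 14 gives -1 > -13. Violating.
Others bid (5, 5, 6): truth gives 0; no alternative beats it.
Others bid (5, 6, 5): truth gives 0; no alternative beats it.
(Checking all 64 profiles: 57 have a profitable deviation, 7 do not.)

57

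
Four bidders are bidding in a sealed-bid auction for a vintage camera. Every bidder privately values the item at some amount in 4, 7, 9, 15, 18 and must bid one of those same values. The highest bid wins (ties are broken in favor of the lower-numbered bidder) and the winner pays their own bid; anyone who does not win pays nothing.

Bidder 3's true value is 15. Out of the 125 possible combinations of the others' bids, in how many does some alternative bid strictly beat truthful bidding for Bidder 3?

Others bid (4, 4, 4): truth gives 0; bid 7 gives 8 > 0. Violating.
Others bid (4, 4, 7): truth gives 0; bid 7 gives 8 > 0. Violating.
Others bid (4, 4, 9): truth gives 0; bid 9 gives 6 > 0. Violating.
Others bid (4, 7, 4): truth gives 0; bid 9 gives 6 > 0. Violating.
Others bid (4, 4, 15): truth gives 0; no alternative beats it.
Others bid (4, 4, 18): truth gives 0; no alternative beats it.
(Checking all 125 profiles: 12 have a profitable deviation, 113 do not.)

12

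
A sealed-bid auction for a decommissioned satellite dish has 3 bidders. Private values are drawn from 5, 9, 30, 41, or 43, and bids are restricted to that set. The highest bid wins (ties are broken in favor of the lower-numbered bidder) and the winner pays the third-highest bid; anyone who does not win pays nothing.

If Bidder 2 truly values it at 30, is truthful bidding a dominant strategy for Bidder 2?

No

Consider the case where Bidder 1 bids 5 and Bidder 3 bids 41.
Truthful bid 30: loses, pays 0, utility 0.
Bid 41 instead: wins, pays 5, utility 30 - 5 = 25.
Since 25 > 0, bidding 41 is strictly better here, so truthful bidding is not dominant.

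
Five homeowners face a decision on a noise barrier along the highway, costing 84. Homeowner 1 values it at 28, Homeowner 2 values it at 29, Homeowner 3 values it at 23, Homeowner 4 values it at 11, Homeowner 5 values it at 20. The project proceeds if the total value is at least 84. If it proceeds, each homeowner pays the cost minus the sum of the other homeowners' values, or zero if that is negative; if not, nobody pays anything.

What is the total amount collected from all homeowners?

3

Total value 111 ≥ cost 84, so it is built.
Homeowner 1: others sum to 83; max(0, 84 - 83) = 1.
Homeowner 2: others sum to 82; max(0, 84 - 82) = 2.
Homeowner 3: others sum to 88; max(0, 84 - 88) = 0.
Homeowner 4: others sum to 100; max(0, 84 - 100) = 0.
Homeowner 5: others sum to 91; max(0, 84 - 91) = 0.
Total collected = 1 + 2 + 0 + 0 + 0 = 3.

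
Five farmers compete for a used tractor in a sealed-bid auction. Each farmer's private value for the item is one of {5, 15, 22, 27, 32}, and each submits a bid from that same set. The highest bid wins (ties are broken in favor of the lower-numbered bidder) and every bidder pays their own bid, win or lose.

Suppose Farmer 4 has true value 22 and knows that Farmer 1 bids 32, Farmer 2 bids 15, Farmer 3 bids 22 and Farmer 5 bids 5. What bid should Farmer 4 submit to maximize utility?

Bid 5: loses but pays 5, utility -5.
Bid 15: loses but pays 15, utility -15.
Bid 22: loses but pays 22, utility -22.
Bid 27: loses but pays 27, utility -27.
Bid 32: loses but pays 32, utility -32.
The best choice is 5 with utility -5.

5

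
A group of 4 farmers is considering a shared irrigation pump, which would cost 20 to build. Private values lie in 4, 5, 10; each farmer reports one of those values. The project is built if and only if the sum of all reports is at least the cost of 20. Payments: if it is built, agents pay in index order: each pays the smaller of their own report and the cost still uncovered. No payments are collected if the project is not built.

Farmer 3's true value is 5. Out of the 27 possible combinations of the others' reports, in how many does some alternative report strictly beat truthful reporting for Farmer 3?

Others report (4, 4, 10): truth gives 0; report 4 gives 1 > 0. Violating.
Others report (4, 5, 10): truth gives 0; report 4 gives 1 > 0. Violating.
Others report (4, 10, 4): truth gives 0; report 4 gives 1 > 0. Violating.
Others report (4, 10, 5): truth gives 0; report 4 gives 1 > 0. Violating.
Others report (4, 4, 4): truth gives 0; no alternative beats it.
Others report (4, 4, 5): truth gives 0; no alternative beats it.
(Checking all 27 profiles: 16 have a profitable deviation, 11 do not.)

16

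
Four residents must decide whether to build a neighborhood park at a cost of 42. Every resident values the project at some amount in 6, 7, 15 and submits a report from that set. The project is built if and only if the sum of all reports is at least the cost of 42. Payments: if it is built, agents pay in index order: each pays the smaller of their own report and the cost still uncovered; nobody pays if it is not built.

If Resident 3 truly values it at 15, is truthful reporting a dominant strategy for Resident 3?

Consider the case where Resident 1 reports 6, Resident 2 reports 15 and Resident 4 reports 15.
Truthful report 15: project built, pays 15, utility 15 - 15 = 0.
Report 6 instead: project built, pays 6, utility 15 - 6 = 9.
Since 9 > 0, reporting 6 is strictly better here, so truthful reporting is not dominant.

No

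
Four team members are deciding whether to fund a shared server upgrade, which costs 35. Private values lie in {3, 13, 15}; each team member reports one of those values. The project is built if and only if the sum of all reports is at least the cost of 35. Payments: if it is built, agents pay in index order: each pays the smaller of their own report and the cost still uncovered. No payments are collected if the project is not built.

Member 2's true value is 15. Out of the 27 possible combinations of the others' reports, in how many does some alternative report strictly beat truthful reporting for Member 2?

20

Others report (3, 13, 13): truth gives 0; report 13 gives 2 > 0. Violating.
Others report (3, 13, 15): truth gives 0; report 13 gives 2 > 0. Violating.
Others report (3, 15, 13): truth gives 0; report 13 gives 2 > 0. Violating.
Others report (3, 15, 15): truth gives 0; report 3 gives 12 > 0. Violating.
Others report (3, 3, 3): truth gives 0; no alternative beats it.
Others report (3, 3, 13): truth gives 0; no alternative beats it.
(Checking all 27 profiles: 20 have a profitable deviation, 7 do not.)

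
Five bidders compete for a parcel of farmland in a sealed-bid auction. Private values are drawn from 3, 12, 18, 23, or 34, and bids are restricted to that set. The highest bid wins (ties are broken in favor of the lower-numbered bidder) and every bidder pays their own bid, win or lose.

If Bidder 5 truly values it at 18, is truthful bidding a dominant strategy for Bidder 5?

No

Consider the case where Bidder 1 bids 3, Bidder 2 bids 3, Bidder 3 bids 3 and Bidder 4 bids 3.
Truthful bid 18: wins, pays 18, utility 18 - 18 = 0.
Bid 12 instead: wins, pays 12, utility 18 - 12 = 6.
Since 6 > 0, bidding 12 is strictly better here, so truthful bidding is not dominant.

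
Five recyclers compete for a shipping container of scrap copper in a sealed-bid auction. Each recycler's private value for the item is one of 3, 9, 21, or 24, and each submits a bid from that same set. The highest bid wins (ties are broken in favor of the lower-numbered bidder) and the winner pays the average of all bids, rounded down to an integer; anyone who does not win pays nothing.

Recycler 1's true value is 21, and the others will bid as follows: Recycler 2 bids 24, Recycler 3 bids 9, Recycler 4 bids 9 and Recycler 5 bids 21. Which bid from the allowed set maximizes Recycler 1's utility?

24

Bid 3: loses, pays 0, utility 0.
Bid 9: loses, pays 0, utility 0.
Bid 21: loses, pays 0, utility 0.
Bid 24: wins, pays 17, utility 21 - 17 = 4.
The best choice is 24 with utility 4.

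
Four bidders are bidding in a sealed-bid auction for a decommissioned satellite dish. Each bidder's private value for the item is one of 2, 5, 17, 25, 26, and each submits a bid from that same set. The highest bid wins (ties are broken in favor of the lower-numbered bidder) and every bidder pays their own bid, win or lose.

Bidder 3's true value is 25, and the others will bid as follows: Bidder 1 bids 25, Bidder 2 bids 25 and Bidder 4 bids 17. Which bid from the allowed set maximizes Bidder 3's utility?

Bid 2: loses but pays 2, utility -2.
Bid 5: loses but pays 5, utility -5.
Bid 17: loses but pays 17, utility -17.
Bid 25: loses but pays 25, utility -25.
Bid 26: wins, pays 26, utility 25 - 26 = -1.
The best choice is 26 with utility -1.

26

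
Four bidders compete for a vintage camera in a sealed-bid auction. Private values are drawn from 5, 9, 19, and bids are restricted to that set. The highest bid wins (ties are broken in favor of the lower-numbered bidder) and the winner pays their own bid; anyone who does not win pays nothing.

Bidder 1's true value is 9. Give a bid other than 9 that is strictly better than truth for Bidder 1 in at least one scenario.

5

Suppose Bidder 2 bids 5, Bidder 3 bids 5 and Bidder 4 bids 5.
Bid 9: wins, pays 9, utility 9 - 9 = 0.
Bid 5: wins, pays 5, utility 9 - 5 = 4.
So bidding 5 beats truth here (4 > 0).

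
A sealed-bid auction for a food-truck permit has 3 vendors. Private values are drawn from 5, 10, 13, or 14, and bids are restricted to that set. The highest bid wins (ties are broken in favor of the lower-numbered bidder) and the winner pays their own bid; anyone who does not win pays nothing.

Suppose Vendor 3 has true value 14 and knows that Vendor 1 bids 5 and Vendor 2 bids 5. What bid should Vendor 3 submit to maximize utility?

Bid 5: loses, pays 0, utility 0.
Bid 10: wins, pays 10, utility 14 - 10 = 4.
Bid 13: wins, pays 13, utility 14 - 13 = 1.
Bid 14: wins, pays 14, utility 14 - 14 = 0.
The best choice is 10 with utility 4.

10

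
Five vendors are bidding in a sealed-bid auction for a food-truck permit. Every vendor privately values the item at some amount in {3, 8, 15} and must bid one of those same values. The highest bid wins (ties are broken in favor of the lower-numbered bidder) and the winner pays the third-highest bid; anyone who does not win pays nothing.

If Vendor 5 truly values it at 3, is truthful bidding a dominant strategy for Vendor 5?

Check each profile of the others' bids and compare truth against every alternative bid.
Others bid (3, 3, 3, 3): truth gives 0, best alternative gives 0.
Others bid (3, 3, 3, 8): truth gives 0, best alternative gives 0.
Others bid (3, 3, 3, 15): truth gives 0, best alternative gives 0.
Others bid (3, 3, 8, 3): truth gives 0, best alternative gives 0.
Others bid (3, 3, 8, 8): truth gives 0, best alternative gives 0.
Others bid (3, 3, 8, 15): truth gives 0, best alternative gives 0.
(Remaining 75 profiles checked similarly; truth is weakly best in each.)
In every case the truthful bid is at least as good as any alternative, so it is a dominant strategy.

Yes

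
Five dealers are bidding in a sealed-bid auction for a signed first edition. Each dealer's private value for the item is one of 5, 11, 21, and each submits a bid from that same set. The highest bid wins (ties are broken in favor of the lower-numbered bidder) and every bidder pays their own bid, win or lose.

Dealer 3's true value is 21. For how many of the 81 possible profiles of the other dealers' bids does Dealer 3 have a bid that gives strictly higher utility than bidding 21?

49

Others bid (5, 5, 5, 5): truth gives 0; bid 11 gives 10 > 0. Violating.
Others bid (5, 5, 5, 11): truth gives 0; bid 11 gives 10 > 0. Violating.
Others bid (5, 5, 11, 5): truth gives 0; bid 11 gives 10 > 0. Violating.
Others bid (5, 5, 11, 11): truth gives 0; bid 11 gives 10 > 0. Violating.
Others bid (5, 5, 5, 21): truth gives 0; no alternative beats it.
Others bid (5, 5, 11, 21): truth gives 0; no alternative beats it.
(Checking all 81 profiles: 49 have a profitable deviation, 32 do not.)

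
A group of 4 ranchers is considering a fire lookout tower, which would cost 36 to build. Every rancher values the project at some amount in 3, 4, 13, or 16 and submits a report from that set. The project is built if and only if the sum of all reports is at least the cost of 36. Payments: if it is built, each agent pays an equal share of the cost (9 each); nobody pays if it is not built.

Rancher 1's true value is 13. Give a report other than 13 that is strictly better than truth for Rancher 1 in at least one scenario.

16

Suppose Rancher 2 reports 3, Rancher 3 reports 3 and Rancher 4 reports 16.
Report 13: project not built, utility 0.
Report 16: project built, pays 9, utility 13 - 9 = 4.
So reporting 16 beats truth here (4 > 0).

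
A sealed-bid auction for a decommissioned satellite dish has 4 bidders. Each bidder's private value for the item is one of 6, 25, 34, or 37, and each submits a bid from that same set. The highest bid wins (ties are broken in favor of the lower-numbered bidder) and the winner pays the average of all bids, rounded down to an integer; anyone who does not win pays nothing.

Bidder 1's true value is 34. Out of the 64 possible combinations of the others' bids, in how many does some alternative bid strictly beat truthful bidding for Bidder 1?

Others bid (6, 6, 6): truth gives 21; bid 6 gives 28 > 21. Violating.
Others bid (6, 6, 25): truth gives 17; bid 25 gives 19 > 17. Violating.
Others bid (6, 6, 37): truth gives 0; bid 37 gives 13 > 0. Violating.
Others bid (6, 25, 6): truth gives 17; bid 25 gives 19 > 17. Violating.
Others bid (6, 6, 34): truth gives 14; no alternative beats it.
Others bid (6, 25, 34): truth gives 10; no alternative beats it.
(Checking all 64 profiles: 35 have a profitable deviation, 29 do not.)

35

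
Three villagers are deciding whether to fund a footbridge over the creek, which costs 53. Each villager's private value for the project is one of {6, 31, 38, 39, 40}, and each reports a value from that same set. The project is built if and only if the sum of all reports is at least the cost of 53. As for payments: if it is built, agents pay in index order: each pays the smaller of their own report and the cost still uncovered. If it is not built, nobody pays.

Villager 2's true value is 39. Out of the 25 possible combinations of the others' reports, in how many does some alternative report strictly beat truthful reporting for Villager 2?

20

Others report (6, 31): truth gives 0; report 31 gives 8 > 0. Violating.
Others report (6, 38): truth gives 0; report 31 gives 8 > 0. Violating.
Others report (6, 39): truth gives 0; report 31 gives 8 > 0. Violating.
Others report (6, 40): truth gives 0; report 31 gives 8 > 0. Violating.
Others report (6, 6): truth gives 0; no alternative beats it.
Others report (31, 6): truth gives 17; no alternative beats it.
(Checking all 25 profiles: 20 have a profitable deviation, 5 do not.)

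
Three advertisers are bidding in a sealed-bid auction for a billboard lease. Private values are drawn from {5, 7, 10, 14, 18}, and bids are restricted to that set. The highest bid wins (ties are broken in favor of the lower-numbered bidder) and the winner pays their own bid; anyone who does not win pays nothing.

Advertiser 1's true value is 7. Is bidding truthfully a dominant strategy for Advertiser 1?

Consider the case where Advertiser 2 bids 5 and Advertiser 3 bids 5.
Truthful bid 7: wins, pays 7, utility 7 - 7 = 0.
Bid 5 instead: wins, pays 5, utility 7 - 5 = 2.
Since 2 > 0, bidding 5 is strictly better here, so truthful bidding is not dominant.

No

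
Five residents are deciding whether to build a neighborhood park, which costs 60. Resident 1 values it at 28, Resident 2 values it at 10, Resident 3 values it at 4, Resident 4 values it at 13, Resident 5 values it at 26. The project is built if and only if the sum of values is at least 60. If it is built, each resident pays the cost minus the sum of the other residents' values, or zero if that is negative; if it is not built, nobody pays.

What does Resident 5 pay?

Total value 81 ≥ cost 60, so the project is built.
The other residents' values sum to 55.
Cost minus that sum is 60 - 55 = 5.

5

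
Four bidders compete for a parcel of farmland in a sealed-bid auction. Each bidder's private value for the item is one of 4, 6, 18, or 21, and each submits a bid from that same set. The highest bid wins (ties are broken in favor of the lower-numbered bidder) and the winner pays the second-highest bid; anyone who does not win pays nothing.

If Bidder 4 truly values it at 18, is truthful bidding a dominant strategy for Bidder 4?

Check each profile of the others' bids and compare truth against every alternative bid.
Others bid (4, 4, 4): truth gives 14, best alternative gives 14.
Others bid (4, 4, 6): truth gives 12, best alternative gives 12.
Others bid (4, 6, 4): truth gives 12, best alternative gives 12.
Others bid (4, 6, 6): truth gives 12, best alternative gives 12.
Others bid (6, 4, 4): truth gives 12, best alternative gives 12.
Others bid (6, 4, 6): truth gives 12, best alternative gives 12.
(Remaining 58 profiles checked similarly; truth is weakly best in each.)
In every case the truthful bid is at least as good as any alternative, so it is a dominant strategy.

Yes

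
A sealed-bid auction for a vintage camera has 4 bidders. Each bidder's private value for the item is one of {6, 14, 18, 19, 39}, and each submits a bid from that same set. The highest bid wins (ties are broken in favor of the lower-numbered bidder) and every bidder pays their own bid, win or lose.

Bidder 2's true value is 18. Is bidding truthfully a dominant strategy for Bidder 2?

Consider the case where Bidder 1 bids 6, Bidder 3 bids 6 and Bidder 4 bids 6.
Truthful bid 18: wins, pays 18, utility 18 - 18 = 0.
Bid 14 instead: wins, pays 14, utility 18 - 14 = 4.
Since 4 > 0, bidding 14 is strictly better here, so truthful bidding is not dominant.

No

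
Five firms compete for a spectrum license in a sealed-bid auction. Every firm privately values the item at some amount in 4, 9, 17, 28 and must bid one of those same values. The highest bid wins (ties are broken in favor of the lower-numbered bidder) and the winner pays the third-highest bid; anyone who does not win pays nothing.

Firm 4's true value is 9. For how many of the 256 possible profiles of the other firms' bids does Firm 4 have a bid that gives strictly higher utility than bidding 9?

Others bid (4, 4, 4, 17): truth gives 0; bid 17 gives 5 > 0. Violating.
Others bid (4, 4, 4, 28): truth gives 0; bid 28 gives 5 > 0. Violating.
Others bid (4, 4, 9, 4): truth gives 0; bid 17 gives 5 > 0. Violating.
Others bid (4, 4, 17, 4): truth gives 0; bid 28 gives 5 > 0. Violating.
Others bid (4, 4, 4, 4): truth gives 5; no alternative beats it.
Others bid (4, 4, 4, 9): truth gives 5; no alternative beats it.
(Checking all 256 profiles: 8 have a profitable deviation, 248 do not.)

8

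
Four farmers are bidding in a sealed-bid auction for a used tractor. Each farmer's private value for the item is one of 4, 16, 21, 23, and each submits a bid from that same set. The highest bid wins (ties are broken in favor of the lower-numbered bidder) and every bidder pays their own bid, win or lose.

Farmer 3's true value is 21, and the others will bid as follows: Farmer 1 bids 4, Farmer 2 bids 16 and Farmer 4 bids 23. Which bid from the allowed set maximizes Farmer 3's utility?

Bid 4: loses but pays 4, utility -4.
Bid 16: loses but pays 16, utility -16.
Bid 21: loses but pays 21, utility -21.
Bid 23: wins, pays 23, utility 21 - 23 = -2.
The best choice is 23 with utility -2.

23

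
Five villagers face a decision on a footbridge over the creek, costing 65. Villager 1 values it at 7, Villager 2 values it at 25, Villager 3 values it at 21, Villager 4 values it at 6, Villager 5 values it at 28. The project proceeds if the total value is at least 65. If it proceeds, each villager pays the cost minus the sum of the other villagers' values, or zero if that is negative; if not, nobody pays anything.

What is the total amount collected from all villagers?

9

Total value 87 ≥ cost 65, so it is built.
Villager 1: others sum to 80; max(0, 65 - 80) = 0.
Villager 2: others sum to 62; max(0, 65 - 62) = 3.
Villager 3: others sum to 66; max(0, 65 - 66) = 0.
Villager 4: others sum to 81; max(0, 65 - 81) = 0.
Villager 5: others sum to 59; max(0, 65 - 59) = 6.
Total collected = 0 + 3 + 0 + 0 + 6 = 9.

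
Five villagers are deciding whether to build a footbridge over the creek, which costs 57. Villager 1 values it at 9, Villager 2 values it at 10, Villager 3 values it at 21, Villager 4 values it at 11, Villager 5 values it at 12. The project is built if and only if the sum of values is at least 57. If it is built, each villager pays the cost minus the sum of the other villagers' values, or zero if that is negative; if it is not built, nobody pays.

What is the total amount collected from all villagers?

33

Total value 63 ≥ cost 57, so it is built.
Villager 1: others sum to 54; max(0, 57 - 54) = 3.
Villager 2: others sum to 53; max(0, 57 - 53) = 4.
Villager 3: others sum to 42; max(0, 57 - 42) = 15.
Villager 4: others sum to 52; max(0, 57 - 52) = 5.
Villager 5: others sum to 51; max(0, 57 - 51) = 6.
Total collected = 3 + 4 + 15 + 5 + 6 = 33.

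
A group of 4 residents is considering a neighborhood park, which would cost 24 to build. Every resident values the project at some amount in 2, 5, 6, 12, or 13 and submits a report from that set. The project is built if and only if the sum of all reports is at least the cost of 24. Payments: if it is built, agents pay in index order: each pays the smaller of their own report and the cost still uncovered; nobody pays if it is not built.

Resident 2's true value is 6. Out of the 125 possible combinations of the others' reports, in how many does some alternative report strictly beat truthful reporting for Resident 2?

92

Others report (2, 5, 12): truth gives 0; report 5 gives 1 > 0. Violating.
Others report (2, 5, 13): truth gives 0; report 5 gives 1 > 0. Violating.
Others report (2, 6, 12): truth gives 0; report 5 gives 1 > 0. Violating.
Others report (2, 6, 13): truth gives 0; report 5 gives 1 > 0. Violating.
Others report (2, 2, 2): truth gives 0; no alternative beats it.
Others report (2, 2, 5): truth gives 0; no alternative beats it.
(Checking all 125 profiles: 92 have a profitable deviation, 33 do not.)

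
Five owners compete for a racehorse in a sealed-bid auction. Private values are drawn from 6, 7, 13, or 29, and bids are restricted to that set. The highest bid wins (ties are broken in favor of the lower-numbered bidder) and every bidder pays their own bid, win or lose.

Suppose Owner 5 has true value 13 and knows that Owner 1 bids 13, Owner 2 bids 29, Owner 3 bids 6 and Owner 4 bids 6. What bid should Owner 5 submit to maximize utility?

6

Bid 6: loses but pays 6, utility -6.
Bid 7: loses but pays 7, utility -7.
Bid 13: loses but pays 13, utility -13.
Bid 29: loses but pays 29, utility -29.
The best choice is 6 with utility -6.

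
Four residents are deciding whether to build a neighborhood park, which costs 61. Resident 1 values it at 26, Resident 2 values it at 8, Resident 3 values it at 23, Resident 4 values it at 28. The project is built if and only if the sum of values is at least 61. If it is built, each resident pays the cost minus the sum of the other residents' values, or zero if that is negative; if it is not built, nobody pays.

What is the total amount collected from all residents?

6

Total value 85 ≥ cost 61, so it is built.
Resident 1: others sum to 59; max(0, 61 - 59) = 2.
Resident 2: others sum to 77; max(0, 61 - 77) = 0.
Resident 3: others sum to 62; max(0, 61 - 62) = 0.
Resident 4: others sum to 57; max(0, 61 - 57) = 4.
Total collected = 2 + 0 + 0 + 4 = 6.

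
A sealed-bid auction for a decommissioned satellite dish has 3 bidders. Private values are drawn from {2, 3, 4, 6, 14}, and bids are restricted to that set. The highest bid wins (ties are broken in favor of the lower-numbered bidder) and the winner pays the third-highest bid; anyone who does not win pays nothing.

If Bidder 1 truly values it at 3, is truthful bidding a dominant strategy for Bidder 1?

Consider the case where Bidder 2 bids 2 and Bidder 3 bids 4.
Truthful bid 3: loses, pays 0, utility 0.
Bid 4 instead: wins, pays 2, utility 3 - 2 = 1.
Since 1 > 0, bidding 4 is strictly better here, so truthful bidding is not dominant.

No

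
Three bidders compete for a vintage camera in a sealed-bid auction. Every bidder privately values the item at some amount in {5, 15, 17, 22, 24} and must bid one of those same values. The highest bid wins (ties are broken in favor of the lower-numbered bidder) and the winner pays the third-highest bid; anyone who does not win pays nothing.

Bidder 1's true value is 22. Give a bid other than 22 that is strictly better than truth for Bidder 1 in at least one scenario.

Suppose Bidder 2 bids 5 and Bidder 3 bids 24.
Bid 22: loses, pays 0, utility 0.
Bid 24: wins, pays 5, utility 22 - 5 = 17.
So bidding 24 beats truth here (17 > 0).

24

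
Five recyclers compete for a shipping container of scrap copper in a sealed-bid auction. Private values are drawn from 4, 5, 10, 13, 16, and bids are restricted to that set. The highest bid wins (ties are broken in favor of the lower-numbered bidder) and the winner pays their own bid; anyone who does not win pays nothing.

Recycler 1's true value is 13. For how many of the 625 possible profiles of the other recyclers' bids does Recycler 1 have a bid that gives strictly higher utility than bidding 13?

81

Others bid (4, 4, 4, 4): truth gives 0; bid 4 gives 9 > 0. Violating.
Others bid (4, 4, 4, 5): truth gives 0; bid 5 gives 8 > 0. Violating.
Others bid (4, 4, 4, 10): truth gives 0; bid 10 gives 3 > 0. Violating.
Others bid (4, 4, 5, 4): truth gives 0; bid 5 gives 8 > 0. Violating.
Others bid (4, 4, 4, 13): truth gives 0; no alternative beats it.
Others bid (4, 4, 4, 16): truth gives 0; no alternative beats it.
(Checking all 625 profiles: 81 have a profitable deviation, 544 do not.)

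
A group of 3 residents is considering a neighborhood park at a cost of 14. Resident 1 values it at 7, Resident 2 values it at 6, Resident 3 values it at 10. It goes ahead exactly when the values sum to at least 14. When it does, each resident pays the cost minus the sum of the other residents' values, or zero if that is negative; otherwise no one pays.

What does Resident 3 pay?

1

Total value 23 ≥ cost 14, so the project is built.
The other residents' values sum to 13.
Cost minus that sum is 14 - 13 = 1.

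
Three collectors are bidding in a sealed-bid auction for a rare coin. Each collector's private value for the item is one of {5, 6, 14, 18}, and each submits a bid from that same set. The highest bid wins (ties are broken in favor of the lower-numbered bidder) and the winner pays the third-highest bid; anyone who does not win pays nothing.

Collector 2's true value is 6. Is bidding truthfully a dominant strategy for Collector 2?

Consider the case where Collector 1 bids 5 and Collector 3 bids 14.
Truthful bid 6: loses, pays 0, utility 0.
Bid 14 instead: wins, pays 5, utility 6 - 5 = 1.
Since 1 > 0, bidding 14 is strictly better here, so truthful bidding is not dominant.

No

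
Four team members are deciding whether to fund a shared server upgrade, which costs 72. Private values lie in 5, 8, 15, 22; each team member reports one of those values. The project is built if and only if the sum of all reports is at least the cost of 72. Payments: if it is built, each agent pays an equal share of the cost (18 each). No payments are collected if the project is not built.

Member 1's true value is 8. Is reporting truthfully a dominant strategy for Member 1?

No

Consider the case where Member 2 reports 22, Member 3 reports 22 and Member 4 reports 22.
Truthful report 8: project built, pays 18, utility 8 - 18 = -10.
Report 5 instead: project not built, utility 0.
Since 0 > -10, reporting 5 is strictly better here, so truthful reporting is not dominant.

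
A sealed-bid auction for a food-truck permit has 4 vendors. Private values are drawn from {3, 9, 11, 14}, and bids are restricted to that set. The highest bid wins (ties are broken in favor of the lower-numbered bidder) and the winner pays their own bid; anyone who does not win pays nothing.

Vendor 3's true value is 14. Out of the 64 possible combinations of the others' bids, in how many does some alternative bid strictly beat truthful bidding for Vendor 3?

12

Others bid (3, 3, 3): truth gives 0; bid 9 gives 5 > 0. Violating.
Others bid (3, 3, 9): truth gives 0; bid 9 gives 5 > 0. Violating.
Others bid (3, 3, 11): truth gives 0; bid 11 gives 3 > 0. Violating.
Others bid (3, 9, 3): truth gives 0; bid 11 gives 3 > 0. Violating.
Others bid (3, 3, 14): truth gives 0; no alternative beats it.
Others bid (3, 9, 14): truth gives 0; no alternative beats it.
(Checking all 64 profiles: 12 have a profitable deviation, 52 do not.)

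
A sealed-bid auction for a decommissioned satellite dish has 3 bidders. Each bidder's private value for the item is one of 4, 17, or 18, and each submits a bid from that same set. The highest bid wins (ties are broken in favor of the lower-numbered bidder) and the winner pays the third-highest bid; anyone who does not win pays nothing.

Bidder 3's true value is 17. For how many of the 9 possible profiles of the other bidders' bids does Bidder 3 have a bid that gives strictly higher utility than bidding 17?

Others bid (4, 17): truth gives 0; bid 18 gives 13 > 0. Violating.
Others bid (17, 4): truth gives 0; bid 18 gives 13 > 0. Violating.
Others bid (4, 4): truth gives 13; no alternative beats it.
Others bid (4, 18): truth gives 0; no alternative beats it.
(Checking all 9 profiles: 2 have a profitable deviation, 7 do not.)

2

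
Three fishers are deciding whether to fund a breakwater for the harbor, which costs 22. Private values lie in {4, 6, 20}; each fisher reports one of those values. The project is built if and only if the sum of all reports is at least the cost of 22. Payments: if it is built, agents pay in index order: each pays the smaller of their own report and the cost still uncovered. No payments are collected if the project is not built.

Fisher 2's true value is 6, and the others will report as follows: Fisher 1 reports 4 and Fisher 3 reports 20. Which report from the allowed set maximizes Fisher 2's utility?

4

Report 4: project built, pays 4, utility 6 - 4 = 2.
Report 6: project built, pays 6, utility 6 - 6 = 0.
Report 20: project built, pays 18, utility 6 - 18 = -12.
The best choice is 4 with utility 2.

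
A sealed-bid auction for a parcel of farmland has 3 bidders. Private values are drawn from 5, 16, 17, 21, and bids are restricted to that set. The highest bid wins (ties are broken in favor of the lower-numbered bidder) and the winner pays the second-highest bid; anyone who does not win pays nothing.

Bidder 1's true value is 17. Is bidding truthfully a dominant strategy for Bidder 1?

Yes

Check each profile of the others' bids and compare truth against every alternative bid.
Others bid (5, 5): truth gives 12, best alternative gives 12.
Others bid (5, 16): truth gives 1, best alternative gives 1.
Others bid (16, 5): truth gives 1, best alternative gives 1.
Others bid (16, 16): truth gives 1, best alternative gives 1.
Others bid (5, 17): truth gives 0, best alternative gives 0.
Others bid (5, 21): truth gives 0, best alternative gives 0.
(Remaining 10 profiles checked similarly; truth is weakly best in each.)
In every case the truthful bid is at least as good as any alternative, so it is a dominant strategy.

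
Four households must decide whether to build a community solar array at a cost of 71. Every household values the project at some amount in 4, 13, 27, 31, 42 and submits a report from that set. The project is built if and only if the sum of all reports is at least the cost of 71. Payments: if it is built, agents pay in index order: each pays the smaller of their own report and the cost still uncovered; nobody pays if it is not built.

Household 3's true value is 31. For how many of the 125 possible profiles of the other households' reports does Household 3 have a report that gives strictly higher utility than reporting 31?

77

Others report (4, 4, 42): truth gives 0; report 27 gives 4 > 0. Violating.
Others report (4, 13, 27): truth gives 0; report 27 gives 4 > 0. Violating.
Others report (4, 13, 31): truth gives 0; report 27 gives 4 > 0. Violating.
Others report (4, 13, 42): truth gives 0; report 13 gives 18 > 0. Violating.
Others report (4, 4, 4): truth gives 0; no alternative beats it.
Others report (4, 4, 13): truth gives 0; no alternative beats it.
(Checking all 125 profiles: 77 have a profitable deviation, 48 do not.)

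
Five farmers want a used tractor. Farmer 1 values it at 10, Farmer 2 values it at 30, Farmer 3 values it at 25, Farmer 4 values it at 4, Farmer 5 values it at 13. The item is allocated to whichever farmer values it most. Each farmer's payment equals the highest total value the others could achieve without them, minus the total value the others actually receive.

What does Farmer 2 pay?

25

Farmer 2 has the highest value and receives the item.
Without Farmer 2, the item would go to the next-highest value, 25, so the others could achieve 25.
With Farmer 2 present and winning, the others receive nothing, so their total is 0.
Payment = 25 - 0 = 25.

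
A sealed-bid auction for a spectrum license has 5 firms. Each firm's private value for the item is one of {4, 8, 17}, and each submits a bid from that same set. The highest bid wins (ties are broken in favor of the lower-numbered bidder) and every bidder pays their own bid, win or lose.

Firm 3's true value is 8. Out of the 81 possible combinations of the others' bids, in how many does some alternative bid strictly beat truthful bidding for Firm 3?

77

Others bid (4, 4, 4, 17): truth gives -8; bid 4 gives -4 > -8. Violating.
Others bid (4, 4, 8, 17): truth gives -8; bid 4 gives -4 > -8. Violating.
Others bid (4, 4, 17, 4): truth gives -8; bid 4 gives -4 > -8. Violating.
Others bid (4, 4, 17, 8): truth gives -8; bid 4 gives -4 > -8. Violating.
Others bid (4, 4, 4, 4): truth gives 0; no alternative beats it.
Others bid (4, 4, 4, 8): truth gives 0; no alternative beats it.
(Checking all 81 profiles: 77 have a profitable deviation, 4 do not.)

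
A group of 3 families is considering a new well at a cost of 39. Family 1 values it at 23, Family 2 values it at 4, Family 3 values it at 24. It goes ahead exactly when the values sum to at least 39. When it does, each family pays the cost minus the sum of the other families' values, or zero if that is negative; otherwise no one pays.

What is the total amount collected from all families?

23

Total value 51 ≥ cost 39, so it is built.
Family 1: others sum to 28; max(0, 39 - 28) = 11.
Family 2: others sum to 47; max(0, 39 - 47) = 0.
Family 3: others sum to 27; max(0, 39 - 27) = 12.
Total collected = 11 + 0 + 12 = 23.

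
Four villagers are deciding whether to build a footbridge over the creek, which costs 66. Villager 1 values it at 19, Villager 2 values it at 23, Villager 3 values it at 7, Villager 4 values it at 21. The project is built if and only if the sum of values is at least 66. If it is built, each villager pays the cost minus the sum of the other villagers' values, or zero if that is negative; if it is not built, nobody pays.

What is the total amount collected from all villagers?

54

Total value 70 ≥ cost 66, so it is built.
Villager 1: others sum to 51; max(0, 66 - 51) = 15.
Villager 2: others sum to 47; max(0, 66 - 47) = 19.
Villager 3: others sum to 63; max(0, 66 - 63) = 3.
Villager 4: others sum to 49; max(0, 66 - 49) = 17.
Total collected = 15 + 19 + 3 + 17 = 54.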